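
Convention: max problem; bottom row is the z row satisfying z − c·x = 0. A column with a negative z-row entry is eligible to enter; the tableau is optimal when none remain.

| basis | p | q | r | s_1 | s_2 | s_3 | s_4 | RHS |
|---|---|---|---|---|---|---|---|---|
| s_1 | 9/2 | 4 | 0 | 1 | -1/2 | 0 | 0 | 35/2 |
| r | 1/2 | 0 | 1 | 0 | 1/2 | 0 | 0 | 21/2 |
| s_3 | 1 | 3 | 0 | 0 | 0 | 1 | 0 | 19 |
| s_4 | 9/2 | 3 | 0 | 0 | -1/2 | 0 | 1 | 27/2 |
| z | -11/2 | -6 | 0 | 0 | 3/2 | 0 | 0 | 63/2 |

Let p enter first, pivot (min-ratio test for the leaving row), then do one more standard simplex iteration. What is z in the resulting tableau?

172/3

Ratio test on column p — row 1: (35/2)/(9/2) = 35/9; row 2: (21/2)/(1/2) = 21; row 3: 19/1 = 19; row 4: (27/2)/(9/2) = 3. Minimum is 3 at row 4 (s_4 leaves); pivot element 9/2.
Pivot on row 4; the z-row RHS becomes 63/2 − (-11/2)·3 = 48.
Next entering variable (most negative z-row entry -7/3): q.
Ratio test on column q — row 1: 4/1 = 4; row 2: entry -1/3 ≤ 0; row 3: 16/(7/3) = 48/7; row 4: 3/(2/3) = 9/2. Minimum is 4 at row 1 (s_1 leaves); pivot element 1.
After the second pivot the z-row RHS is 48 − (-7/3)·4 = 172/3.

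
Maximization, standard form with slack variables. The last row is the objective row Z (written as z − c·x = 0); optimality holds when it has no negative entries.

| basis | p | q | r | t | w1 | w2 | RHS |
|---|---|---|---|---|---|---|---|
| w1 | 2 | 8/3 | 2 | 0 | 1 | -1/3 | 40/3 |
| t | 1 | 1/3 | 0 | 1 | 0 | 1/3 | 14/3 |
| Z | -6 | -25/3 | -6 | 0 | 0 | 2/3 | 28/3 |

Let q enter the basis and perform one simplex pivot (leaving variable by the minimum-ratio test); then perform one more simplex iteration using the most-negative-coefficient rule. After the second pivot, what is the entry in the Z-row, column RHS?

Ratio test on column q — row 1: (40/3)/(8/3) = 5; row 2: (14/3)/(1/3) = 14. Minimum is 5 at row 1 (w1 leaves); pivot element 8/3.
Divide row 1 by 8/3; eliminate column q from the other rows.
Second iteration: most negative Z-row entry is -3/8 in column w2, so w2 enters.
Ratio test on column w2 — row 1: entry -1/8 ≤ 0; row 2: 3/(3/8) = 8. Minimum is 8 at row 2 (t leaves); pivot element 3/8.
Divide row 2 by 3/8; eliminate column w2 from the other rows.
After both pivots, the entry at the Z-row, column RHS is 54.

54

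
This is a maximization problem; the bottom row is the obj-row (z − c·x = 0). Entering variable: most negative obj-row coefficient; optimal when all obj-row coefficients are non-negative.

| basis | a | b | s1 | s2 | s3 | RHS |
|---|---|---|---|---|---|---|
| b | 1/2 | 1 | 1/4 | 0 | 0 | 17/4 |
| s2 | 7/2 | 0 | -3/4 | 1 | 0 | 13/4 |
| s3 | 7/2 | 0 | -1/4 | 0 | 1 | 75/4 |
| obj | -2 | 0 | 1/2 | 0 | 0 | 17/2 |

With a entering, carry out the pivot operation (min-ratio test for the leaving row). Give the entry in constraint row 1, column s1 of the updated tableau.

Ratio test on column a — row 1: (17/4)/(1/2) = 17/2; row 2: (13/4)/(7/2) = 13/14; row 3: (75/4)/(7/2) = 75/14. Minimum is 13/14 at row 2 (s2 leaves); pivot element 7/2.
Divide row 2 by 7/2; eliminate column a from the other rows.
Row 1 update in column s1: 1/4 − (1/2)·(-3/14) = 5/14.

5/14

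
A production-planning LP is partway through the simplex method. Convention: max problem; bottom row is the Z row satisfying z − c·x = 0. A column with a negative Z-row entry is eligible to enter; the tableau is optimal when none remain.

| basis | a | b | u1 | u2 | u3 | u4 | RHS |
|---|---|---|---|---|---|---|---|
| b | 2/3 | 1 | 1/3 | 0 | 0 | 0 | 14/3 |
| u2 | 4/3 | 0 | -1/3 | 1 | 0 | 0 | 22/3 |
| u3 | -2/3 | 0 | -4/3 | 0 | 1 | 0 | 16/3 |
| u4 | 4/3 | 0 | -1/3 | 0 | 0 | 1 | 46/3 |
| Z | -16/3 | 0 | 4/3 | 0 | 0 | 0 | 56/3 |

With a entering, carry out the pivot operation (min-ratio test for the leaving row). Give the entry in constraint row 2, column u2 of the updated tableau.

3/4

Ratio test on column a — row 1: (14/3)/(2/3) = 7; row 2: (22/3)/(4/3) = 11/2; row 3: entry -2/3 ≤ 0; row 4: (46/3)/(4/3) = 23/2. Minimum is 11/2 at row 2 (u2 leaves); pivot element 4/3.
Divide row 2 by 4/3; eliminate column a from the other rows.
In the new row 2, the u2 entry is the old entry divided by the pivot: 1/(4/3) = 3/4.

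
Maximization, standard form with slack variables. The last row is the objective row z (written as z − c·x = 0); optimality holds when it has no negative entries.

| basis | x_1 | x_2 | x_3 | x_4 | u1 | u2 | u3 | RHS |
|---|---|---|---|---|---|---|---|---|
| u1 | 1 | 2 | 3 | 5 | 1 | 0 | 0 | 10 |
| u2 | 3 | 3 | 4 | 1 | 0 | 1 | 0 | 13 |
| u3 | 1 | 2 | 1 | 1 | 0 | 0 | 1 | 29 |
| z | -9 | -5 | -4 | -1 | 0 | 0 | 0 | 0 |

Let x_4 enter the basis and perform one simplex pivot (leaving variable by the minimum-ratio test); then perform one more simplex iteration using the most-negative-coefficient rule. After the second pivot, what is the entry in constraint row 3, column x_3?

-4/7

Ratio test on column x_4 — row 1: 10/5 = 2; row 2: 13/1 = 13; row 3: 29/1 = 29. Minimum is 2 at row 1 (u1 leaves); pivot element 5.
Divide row 1 by 5; eliminate column x_4 from the other rows.
Second iteration: most negative z-row entry is -44/5 in column x_1, so x_1 enters.
Ratio test on column x_1 — row 1: 2/(1/5) = 10; row 2: 11/(14/5) = 55/14; row 3: 27/(4/5) = 135/4. Minimum is 55/14 at row 2 (u2 leaves); pivot element 14/5.
Divide row 2 by 14/5; eliminate column x_1 from the other rows.
After both pivots, the entry at constraint row 3, column x_3 is -4/7.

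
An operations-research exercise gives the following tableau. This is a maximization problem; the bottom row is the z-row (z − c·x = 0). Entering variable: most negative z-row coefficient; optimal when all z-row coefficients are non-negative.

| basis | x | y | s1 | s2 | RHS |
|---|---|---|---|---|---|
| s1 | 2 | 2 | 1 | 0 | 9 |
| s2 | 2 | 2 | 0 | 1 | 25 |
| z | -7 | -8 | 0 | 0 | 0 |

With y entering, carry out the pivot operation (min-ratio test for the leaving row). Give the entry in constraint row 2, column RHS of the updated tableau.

16

Ratio test on column y — row 1: 9/2 = 9/2; row 2: 25/2 = 25/2. Minimum is 9/2 at row 1 (s1 leaves); pivot element 2.
Divide row 1 by 2; eliminate column y from the other rows.
Row 2 update in column RHS: 25 − 2·(9/2) = 16.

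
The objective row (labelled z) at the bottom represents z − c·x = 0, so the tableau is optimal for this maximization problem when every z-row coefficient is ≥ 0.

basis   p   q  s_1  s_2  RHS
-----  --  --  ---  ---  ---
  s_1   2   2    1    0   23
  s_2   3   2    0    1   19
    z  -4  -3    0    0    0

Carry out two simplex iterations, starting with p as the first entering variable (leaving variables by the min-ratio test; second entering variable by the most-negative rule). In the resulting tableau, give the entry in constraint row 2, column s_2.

Ratio test on column p — row 1: 23/2 = 23/2; row 2: 19/3 = 19/3. Minimum is 19/3 at row 2 (s_2 leaves); pivot element 3.
Divide row 2 by 3; eliminate column p from the other rows.
Second iteration: most negative z-row entry is -1/3 in column q, so q enters.
Ratio test on column q — row 1: (31/3)/(2/3) = 31/2; row 2: (19/3)/(2/3) = 19/2. Minimum is 19/2 at row 2 (p leaves); pivot element 2/3.
Divide row 2 by 2/3; eliminate column q from the other rows.
After both pivots, the entry at constraint row 2, column s_2 is 1/2.

1/2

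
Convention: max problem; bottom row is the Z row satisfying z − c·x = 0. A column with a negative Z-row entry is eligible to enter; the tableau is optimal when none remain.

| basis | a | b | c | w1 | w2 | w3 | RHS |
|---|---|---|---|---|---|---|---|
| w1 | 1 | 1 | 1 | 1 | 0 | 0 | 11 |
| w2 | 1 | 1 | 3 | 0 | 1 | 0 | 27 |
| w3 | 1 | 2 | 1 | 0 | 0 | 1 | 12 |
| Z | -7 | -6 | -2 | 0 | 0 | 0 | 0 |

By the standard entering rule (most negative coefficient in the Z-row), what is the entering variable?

a

Negative Z-row entries: a: -7, b: -6, c: -2.
The most negative is -7 in column a, so a enters.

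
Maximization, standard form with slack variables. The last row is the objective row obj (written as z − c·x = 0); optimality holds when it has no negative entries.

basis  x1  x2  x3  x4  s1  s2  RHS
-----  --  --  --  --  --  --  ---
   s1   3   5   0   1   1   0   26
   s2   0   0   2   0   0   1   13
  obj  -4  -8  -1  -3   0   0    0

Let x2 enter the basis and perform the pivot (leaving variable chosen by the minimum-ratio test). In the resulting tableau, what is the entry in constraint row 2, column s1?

0

Ratio test on column x2 — row 1: 26/5 = 26/5; row 2: entry 0 ≤ 0. Minimum is 26/5 at row 1 (s1 leaves); pivot element 5.
Divide row 1 by 5; eliminate column x2 from the other rows.
Row 2 update in column s1: 0 − 0·(1/5) = 0.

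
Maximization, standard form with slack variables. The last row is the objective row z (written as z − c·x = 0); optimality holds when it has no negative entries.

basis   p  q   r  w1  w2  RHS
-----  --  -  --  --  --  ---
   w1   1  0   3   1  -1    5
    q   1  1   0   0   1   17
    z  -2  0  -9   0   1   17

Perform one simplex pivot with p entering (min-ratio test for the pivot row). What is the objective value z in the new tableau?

Ratio test on column p — row 1: 5/1 = 5; row 2: 17/1 = 17. Minimum is 5 at row 1 (w1 leaves); pivot element 1.
Pivot on row 1; the z-row RHS becomes 17 − (-2)·5 = 27.

27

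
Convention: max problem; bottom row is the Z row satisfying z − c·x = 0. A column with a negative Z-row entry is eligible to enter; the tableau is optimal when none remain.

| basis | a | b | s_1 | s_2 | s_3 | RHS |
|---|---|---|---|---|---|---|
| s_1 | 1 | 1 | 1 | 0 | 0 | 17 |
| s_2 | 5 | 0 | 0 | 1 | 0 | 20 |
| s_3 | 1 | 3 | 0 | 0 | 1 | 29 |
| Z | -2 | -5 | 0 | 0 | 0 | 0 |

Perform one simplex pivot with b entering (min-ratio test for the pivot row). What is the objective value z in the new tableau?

Ratio test on column b — row 1: 17/1 = 17; row 2: entry 0 ≤ 0; row 3: 29/3 = 29/3. Minimum is 29/3 at row 3 (s_3 leaves); pivot element 3.
Pivot on row 3; the Z-row RHS becomes 0 − (-5)·(29/3) = 145/3.

145/3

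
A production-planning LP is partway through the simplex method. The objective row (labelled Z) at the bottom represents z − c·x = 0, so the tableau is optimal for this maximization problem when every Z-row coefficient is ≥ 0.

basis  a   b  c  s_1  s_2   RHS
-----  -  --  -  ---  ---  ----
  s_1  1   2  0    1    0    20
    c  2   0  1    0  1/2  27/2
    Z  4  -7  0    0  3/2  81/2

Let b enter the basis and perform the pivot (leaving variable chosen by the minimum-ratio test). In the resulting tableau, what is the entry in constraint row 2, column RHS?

27/2

Ratio test on column b — row 1: 20/2 = 10; row 2: entry 0 ≤ 0. Minimum is 10 at row 1 (s_1 leaves); pivot element 2.
Divide row 1 by 2; eliminate column b from the other rows.
Row 2 update in column RHS: 27/2 − 0·10 = 27/2.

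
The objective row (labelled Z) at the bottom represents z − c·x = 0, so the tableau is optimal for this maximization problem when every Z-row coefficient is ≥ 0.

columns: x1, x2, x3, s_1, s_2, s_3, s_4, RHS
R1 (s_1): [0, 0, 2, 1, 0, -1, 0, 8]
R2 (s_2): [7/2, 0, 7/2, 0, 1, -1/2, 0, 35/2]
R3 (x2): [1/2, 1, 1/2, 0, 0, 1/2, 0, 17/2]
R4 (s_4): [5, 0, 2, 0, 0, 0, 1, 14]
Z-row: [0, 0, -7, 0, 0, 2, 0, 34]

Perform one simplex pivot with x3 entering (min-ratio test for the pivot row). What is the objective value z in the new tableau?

62

Ratio test on column x3 — row 1: 8/2 = 4; row 2: (35/2)/(7/2) = 5; row 3: (17/2)/(1/2) = 17; row 4: 14/2 = 7. Minimum is 4 at row 1 (s_1 leaves); pivot element 2.
Pivot on row 1; the Z-row RHS becomes 34 − (-7)·4 = 62.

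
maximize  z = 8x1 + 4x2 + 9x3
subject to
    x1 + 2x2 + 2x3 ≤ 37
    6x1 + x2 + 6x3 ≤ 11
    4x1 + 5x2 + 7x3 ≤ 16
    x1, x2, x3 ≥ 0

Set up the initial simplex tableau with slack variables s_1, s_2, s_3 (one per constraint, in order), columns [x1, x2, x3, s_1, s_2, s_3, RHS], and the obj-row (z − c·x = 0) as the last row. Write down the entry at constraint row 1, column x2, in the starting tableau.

2

Constraint 1 has coefficient 2 on x2.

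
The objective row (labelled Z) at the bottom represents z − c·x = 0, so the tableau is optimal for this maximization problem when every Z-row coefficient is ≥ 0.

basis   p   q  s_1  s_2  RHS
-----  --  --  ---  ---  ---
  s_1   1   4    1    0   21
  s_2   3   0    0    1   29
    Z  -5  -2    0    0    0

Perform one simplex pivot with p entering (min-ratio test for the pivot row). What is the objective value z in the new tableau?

Ratio test on column p — row 1: 21/1 = 21; row 2: 29/3 = 29/3. Minimum is 29/3 at row 2 (s_2 leaves); pivot element 3.
Pivot on row 2; the Z-row RHS becomes 0 − (-5)·(29/3) = 145/3.

145/3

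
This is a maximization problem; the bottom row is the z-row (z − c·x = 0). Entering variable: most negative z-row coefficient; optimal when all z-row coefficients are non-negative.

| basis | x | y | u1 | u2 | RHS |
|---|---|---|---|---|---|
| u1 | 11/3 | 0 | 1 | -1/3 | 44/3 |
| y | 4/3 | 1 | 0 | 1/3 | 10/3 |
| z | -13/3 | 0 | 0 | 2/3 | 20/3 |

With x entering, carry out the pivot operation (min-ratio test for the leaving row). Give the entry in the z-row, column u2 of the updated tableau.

7/4

Ratio test on column x — row 1: (44/3)/(11/3) = 4; row 2: (10/3)/(4/3) = 5/2. Minimum is 5/2 at row 2 (y leaves); pivot element 4/3.
Divide row 2 by 4/3; eliminate column x from the other rows.
z-row update in column u2: 2/3 − (-13/3)·(1/4) = 7/4.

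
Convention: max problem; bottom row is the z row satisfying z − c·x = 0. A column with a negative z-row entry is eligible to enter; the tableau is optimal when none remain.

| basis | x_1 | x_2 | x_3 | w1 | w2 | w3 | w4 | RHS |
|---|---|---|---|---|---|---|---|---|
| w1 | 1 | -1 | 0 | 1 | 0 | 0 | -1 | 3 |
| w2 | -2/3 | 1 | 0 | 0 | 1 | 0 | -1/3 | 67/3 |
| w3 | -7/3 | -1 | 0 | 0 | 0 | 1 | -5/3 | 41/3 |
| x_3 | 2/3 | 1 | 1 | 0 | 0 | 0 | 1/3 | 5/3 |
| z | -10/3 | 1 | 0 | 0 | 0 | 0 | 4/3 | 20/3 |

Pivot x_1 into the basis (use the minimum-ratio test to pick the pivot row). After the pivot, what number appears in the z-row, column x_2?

6

Ratio test on column x_1 — row 1: 3/1 = 3; row 2: entry -2/3 ≤ 0; row 3: entry -7/3 ≤ 0; row 4: (5/3)/(2/3) = 5/2. Minimum is 5/2 at row 4 (x_3 leaves); pivot element 2/3.
Divide row 4 by 2/3; eliminate column x_1 from the other rows.
z-row update in column x_2: 1 − (-10/3)·(3/2) = 6.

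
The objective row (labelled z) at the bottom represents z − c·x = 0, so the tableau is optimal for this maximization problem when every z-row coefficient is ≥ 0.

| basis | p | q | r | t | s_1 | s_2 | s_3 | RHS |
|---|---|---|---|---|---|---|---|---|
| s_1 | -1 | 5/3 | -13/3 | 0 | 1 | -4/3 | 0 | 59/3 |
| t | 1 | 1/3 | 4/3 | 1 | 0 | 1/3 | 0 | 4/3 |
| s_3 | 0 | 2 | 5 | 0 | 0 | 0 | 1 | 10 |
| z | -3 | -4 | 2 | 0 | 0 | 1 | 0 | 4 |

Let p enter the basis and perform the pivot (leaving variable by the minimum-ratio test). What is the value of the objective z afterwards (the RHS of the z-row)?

Ratio test on column p — row 1: entry -1 ≤ 0; row 2: (4/3)/1 = 4/3; row 3: entry 0 ≤ 0. Minimum is 4/3 at row 2 (t leaves); pivot element 1.
Pivot on row 2; the z-row RHS becomes 4 − (-3)·(4/3) = 8.

8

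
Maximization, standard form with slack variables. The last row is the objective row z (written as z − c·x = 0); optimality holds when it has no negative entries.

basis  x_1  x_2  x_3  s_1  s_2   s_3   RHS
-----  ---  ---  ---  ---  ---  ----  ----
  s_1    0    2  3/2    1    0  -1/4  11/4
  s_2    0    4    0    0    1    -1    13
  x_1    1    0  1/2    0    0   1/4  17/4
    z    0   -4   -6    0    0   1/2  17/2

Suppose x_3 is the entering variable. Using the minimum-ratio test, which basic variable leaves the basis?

s_1

Column x_3 entries and ratios — s_1: (11/4)/(3/2) = 11/6; s_2: 0 ≤ 0, skip; x_1: (17/4)/(1/2) = 17/2.
Smallest ratio is 11/6 in the row of s_1, so s_1 leaves.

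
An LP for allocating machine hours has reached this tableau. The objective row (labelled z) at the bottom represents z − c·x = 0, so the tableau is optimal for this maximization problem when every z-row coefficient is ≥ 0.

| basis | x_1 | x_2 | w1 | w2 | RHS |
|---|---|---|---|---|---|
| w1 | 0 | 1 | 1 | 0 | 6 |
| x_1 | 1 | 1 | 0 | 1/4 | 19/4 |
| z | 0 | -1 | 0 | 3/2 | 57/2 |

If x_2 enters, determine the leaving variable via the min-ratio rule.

Column x_2 entries and ratios — w1: 6/1 = 6; x_1: (19/4)/1 = 19/4.
Smallest ratio is 19/4 in the row of x_1, so x_1 leaves.

x_1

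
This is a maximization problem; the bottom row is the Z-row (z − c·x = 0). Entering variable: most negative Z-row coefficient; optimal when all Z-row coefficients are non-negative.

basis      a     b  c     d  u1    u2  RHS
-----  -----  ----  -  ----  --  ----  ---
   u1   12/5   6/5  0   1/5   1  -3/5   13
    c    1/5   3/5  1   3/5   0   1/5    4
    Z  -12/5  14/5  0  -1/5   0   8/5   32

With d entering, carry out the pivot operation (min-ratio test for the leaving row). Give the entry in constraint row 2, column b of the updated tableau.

Ratio test on column d — row 1: 13/(1/5) = 65; row 2: 4/(3/5) = 20/3. Minimum is 20/3 at row 2 (c leaves); pivot element 3/5.
Divide row 2 by 3/5; eliminate column d from the other rows.
In the new row 2, the b entry is the old entry divided by the pivot: (3/5)/(3/5) = 1.

1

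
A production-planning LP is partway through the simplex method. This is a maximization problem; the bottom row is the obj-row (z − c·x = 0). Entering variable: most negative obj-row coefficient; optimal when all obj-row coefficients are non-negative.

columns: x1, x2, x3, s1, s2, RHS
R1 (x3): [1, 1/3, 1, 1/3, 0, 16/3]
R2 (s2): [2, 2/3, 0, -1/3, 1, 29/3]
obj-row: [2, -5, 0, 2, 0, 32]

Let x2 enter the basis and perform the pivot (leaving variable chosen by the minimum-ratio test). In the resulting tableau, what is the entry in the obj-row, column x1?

17

Ratio test on column x2 — row 1: (16/3)/(1/3) = 16; row 2: (29/3)/(2/3) = 29/2. Minimum is 29/2 at row 2 (s2 leaves); pivot element 2/3.
Divide row 2 by 2/3; eliminate column x2 from the other rows.
obj-row update in column x1: 2 − (-5)·3 = 17.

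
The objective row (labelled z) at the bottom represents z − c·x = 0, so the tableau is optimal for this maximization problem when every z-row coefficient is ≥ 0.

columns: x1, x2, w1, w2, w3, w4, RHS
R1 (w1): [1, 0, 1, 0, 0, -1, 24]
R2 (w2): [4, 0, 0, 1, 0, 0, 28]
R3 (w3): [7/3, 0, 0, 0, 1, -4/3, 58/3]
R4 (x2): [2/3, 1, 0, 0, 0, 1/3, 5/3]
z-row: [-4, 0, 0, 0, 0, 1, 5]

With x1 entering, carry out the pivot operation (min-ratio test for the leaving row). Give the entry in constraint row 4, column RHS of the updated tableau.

5/2

Ratio test on column x1 — row 1: 24/1 = 24; row 2: 28/4 = 7; row 3: (58/3)/(7/3) = 58/7; row 4: (5/3)/(2/3) = 5/2. Minimum is 5/2 at row 4 (x2 leaves); pivot element 2/3.
Divide row 4 by 2/3; eliminate column x1 from the other rows.
In the new row 4, the RHS entry is the old entry divided by the pivot: (5/3)/(2/3) = 5/2.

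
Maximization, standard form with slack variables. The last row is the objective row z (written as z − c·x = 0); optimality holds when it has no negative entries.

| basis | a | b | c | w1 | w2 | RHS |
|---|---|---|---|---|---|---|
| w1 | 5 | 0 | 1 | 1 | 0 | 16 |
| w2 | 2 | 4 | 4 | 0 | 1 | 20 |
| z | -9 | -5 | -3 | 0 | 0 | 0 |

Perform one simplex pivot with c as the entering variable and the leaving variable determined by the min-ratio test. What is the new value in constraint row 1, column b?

-1

Ratio test on column c — row 1: 16/1 = 16; row 2: 20/4 = 5. Minimum is 5 at row 2 (w2 leaves); pivot element 4.
Divide row 2 by 4; eliminate column c from the other rows.
Row 1 update in column b: 0 − 1·1 = -1.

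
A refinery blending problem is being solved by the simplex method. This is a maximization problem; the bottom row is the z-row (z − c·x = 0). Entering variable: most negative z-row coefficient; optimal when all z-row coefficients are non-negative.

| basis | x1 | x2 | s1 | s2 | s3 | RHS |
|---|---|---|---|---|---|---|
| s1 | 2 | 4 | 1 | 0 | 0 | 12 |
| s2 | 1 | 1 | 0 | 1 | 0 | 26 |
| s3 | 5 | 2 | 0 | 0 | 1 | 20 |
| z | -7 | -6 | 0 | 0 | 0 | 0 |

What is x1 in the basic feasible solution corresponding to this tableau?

0

x1 is not in the basis, so in the current basic feasible solution x1 = 0.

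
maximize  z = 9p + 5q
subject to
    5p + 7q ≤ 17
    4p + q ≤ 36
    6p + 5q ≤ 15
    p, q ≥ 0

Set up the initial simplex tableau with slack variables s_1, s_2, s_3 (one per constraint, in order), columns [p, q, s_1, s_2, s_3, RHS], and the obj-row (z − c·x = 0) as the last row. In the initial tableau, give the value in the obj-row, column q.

-5

The obj-row carries the negated objective coefficients: the q entry is -5.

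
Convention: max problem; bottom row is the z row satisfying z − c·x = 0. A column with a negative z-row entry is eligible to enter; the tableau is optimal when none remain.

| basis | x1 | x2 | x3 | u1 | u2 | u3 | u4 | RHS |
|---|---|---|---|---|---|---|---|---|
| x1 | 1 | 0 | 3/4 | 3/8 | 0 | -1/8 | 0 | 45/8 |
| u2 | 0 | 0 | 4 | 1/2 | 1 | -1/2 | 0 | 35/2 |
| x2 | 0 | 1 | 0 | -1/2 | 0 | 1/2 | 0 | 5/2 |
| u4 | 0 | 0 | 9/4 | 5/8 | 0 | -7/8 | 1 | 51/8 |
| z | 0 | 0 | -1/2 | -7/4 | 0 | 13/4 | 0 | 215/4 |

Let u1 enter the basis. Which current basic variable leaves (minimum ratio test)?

u4

Column u1 entries and ratios — x1: (45/8)/(3/8) = 15; u2: (35/2)/(1/2) = 35; x2: -1/2 ≤ 0, skip; u4: (51/8)/(5/8) = 51/5.
Smallest ratio is 51/5 in the row of u4, so u4 leaves.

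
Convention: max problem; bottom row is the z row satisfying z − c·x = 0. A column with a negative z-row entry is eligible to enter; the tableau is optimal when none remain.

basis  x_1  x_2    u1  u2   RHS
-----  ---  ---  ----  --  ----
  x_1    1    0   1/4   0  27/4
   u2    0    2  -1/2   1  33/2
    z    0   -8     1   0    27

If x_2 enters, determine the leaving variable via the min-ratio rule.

u2

Column x_2 entries and ratios — x_1: 0 ≤ 0, skip; u2: (33/2)/2 = 33/4.
Smallest ratio is 33/4 in the row of u2, so u2 leaves.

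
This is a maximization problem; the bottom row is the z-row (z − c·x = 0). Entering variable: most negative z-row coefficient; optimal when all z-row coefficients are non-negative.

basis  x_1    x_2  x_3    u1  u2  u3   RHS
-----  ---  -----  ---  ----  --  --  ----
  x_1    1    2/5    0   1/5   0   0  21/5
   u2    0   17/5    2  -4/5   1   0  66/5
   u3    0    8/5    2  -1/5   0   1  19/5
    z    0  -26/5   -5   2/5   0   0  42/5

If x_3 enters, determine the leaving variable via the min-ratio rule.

u3

Column x_3 entries and ratios — x_1: 0 ≤ 0, skip; u2: (66/5)/2 = 33/5; u3: (19/5)/2 = 19/10.
Smallest ratio is 19/10 in the row of u3, so u3 leaves.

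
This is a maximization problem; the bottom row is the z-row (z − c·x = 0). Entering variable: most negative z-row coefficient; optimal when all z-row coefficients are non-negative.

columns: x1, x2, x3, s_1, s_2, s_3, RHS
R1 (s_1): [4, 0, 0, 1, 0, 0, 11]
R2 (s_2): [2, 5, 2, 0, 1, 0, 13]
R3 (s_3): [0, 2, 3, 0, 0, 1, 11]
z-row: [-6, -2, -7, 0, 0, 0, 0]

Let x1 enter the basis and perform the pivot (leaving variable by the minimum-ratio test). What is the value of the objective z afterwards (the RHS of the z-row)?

33/2

Ratio test on column x1 — row 1: 11/4 = 11/4; row 2: 13/2 = 13/2; row 3: entry 0 ≤ 0. Minimum is 11/4 at row 1 (s_1 leaves); pivot element 4.
Pivot on row 1; the z-row RHS becomes 0 − (-6)·(11/4) = 33/2.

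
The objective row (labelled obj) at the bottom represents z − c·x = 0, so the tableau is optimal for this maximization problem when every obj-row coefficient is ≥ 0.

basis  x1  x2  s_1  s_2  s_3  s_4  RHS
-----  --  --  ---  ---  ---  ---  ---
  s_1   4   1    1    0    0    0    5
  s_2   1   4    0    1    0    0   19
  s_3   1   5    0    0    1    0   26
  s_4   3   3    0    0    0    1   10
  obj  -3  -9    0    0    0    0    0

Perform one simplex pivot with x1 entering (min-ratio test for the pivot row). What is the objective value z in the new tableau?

Ratio test on column x1 — row 1: 5/4 = 5/4; row 2: 19/1 = 19; row 3: 26/1 = 26; row 4: 10/3 = 10/3. Minimum is 5/4 at row 1 (s_1 leaves); pivot element 4.
Pivot on row 1; the obj-row RHS becomes 0 − (-3)·(5/4) = 15/4.

15/4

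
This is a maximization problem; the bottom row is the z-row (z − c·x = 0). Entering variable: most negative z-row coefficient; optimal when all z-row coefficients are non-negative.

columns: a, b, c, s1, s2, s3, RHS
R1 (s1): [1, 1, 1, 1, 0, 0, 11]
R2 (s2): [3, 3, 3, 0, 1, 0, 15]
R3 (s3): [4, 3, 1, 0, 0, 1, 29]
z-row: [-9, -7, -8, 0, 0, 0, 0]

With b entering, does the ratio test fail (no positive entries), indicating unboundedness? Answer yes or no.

Column b has positive entries in row(s) 1, 2, 3, so the ratio test bounds it — not unbounded.

no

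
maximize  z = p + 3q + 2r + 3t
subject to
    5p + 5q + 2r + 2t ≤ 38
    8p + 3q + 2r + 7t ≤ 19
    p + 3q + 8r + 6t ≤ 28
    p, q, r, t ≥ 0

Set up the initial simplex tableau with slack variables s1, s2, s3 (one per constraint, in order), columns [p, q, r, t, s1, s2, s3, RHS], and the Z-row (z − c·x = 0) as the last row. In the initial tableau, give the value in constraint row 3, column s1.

0

Slack s1 belongs to constraint 1; its column is the unit vector e_1, so the entry in row 3 is 0.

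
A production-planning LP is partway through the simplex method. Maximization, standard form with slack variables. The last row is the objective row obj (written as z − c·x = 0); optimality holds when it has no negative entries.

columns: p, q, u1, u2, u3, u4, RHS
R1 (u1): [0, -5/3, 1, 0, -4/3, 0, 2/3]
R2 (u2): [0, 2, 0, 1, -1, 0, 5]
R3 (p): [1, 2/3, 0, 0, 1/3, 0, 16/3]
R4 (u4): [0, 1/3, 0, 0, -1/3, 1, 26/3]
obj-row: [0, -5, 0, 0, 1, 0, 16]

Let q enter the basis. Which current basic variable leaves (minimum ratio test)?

Column q entries and ratios — u1: -5/3 ≤ 0, skip; u2: 5/2 = 5/2; p: (16/3)/(2/3) = 8; u4: (26/3)/(1/3) = 26.
Smallest ratio is 5/2 in the row of u2, so u2 leaves.

u2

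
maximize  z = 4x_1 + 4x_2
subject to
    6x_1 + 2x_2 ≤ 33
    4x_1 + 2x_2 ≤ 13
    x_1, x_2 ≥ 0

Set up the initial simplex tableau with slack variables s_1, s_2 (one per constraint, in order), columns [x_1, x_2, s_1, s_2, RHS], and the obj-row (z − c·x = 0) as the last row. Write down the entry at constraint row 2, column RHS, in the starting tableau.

The RHS of constraint 2 is b_2 = 13.

13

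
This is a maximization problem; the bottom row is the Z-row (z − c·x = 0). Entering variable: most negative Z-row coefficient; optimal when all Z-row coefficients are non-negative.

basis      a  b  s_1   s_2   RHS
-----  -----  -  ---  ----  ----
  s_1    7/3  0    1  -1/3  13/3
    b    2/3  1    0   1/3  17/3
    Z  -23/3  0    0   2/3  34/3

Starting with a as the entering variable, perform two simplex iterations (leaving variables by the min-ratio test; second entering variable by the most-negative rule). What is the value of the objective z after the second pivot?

30

Ratio test on column a — row 1: (13/3)/(7/3) = 13/7; row 2: (17/3)/(2/3) = 17/2. Minimum is 13/7 at row 1 (s_1 leaves); pivot element 7/3.
Pivot on row 1; the Z-row RHS becomes 34/3 − (-23/3)·(13/7) = 179/7.
Next entering variable (most negative Z-row entry -3/7): s_2.
Ratio test on column s_2 — row 1: entry -1/7 ≤ 0; row 2: (31/7)/(3/7) = 31/3. Minimum is 31/3 at row 2 (b leaves); pivot element 3/7.
After the second pivot the Z-row RHS is 179/7 − (-3/7)·(31/3) = 30.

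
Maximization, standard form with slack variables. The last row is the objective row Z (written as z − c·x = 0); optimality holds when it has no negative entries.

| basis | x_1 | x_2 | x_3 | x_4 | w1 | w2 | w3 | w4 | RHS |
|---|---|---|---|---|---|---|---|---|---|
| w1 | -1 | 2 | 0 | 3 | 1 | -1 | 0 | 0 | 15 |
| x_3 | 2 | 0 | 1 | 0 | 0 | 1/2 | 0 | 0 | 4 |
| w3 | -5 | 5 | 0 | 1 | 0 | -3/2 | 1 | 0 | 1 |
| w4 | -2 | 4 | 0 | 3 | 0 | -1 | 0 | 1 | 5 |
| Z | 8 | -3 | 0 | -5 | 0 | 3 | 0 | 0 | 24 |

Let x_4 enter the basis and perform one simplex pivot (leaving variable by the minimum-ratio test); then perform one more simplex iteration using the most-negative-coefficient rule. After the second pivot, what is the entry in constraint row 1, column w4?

-14/13

Ratio test on column x_4 — row 1: 15/3 = 5; row 2: entry 0 ≤ 0; row 3: 1/1 = 1; row 4: 5/3 = 5/3. Minimum is 1 at row 3 (w3 leaves); pivot element 1.
Divide row 3 by 1; eliminate column x_4 from the other rows.
Second iteration: most negative Z-row entry is -17 in column x_1, so x_1 enters.
Ratio test on column x_1 — row 1: 12/14 = 6/7; row 2: 4/2 = 2; row 3: entry -5 ≤ 0; row 4: 2/13 = 2/13. Minimum is 2/13 at row 4 (w4 leaves); pivot element 13.
Divide row 4 by 13; eliminate column x_1 from the other rows.
After both pivots, the entry at constraint row 1, column w4 is -14/13.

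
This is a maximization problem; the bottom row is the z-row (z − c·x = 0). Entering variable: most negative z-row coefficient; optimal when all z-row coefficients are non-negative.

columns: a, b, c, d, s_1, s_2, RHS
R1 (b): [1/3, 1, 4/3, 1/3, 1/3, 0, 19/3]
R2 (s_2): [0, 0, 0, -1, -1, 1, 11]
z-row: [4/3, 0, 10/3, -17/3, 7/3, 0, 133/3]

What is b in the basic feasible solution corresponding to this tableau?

19/3

b is basic (row 1); its value is the RHS of that row, 19/3.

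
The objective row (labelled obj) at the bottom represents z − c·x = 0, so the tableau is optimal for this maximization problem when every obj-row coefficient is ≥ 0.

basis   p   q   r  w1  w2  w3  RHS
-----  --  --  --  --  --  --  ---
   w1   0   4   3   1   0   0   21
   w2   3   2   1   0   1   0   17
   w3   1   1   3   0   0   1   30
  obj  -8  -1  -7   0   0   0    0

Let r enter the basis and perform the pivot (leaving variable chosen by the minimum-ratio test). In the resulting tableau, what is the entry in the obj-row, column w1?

Ratio test on column r — row 1: 21/3 = 7; row 2: 17/1 = 17; row 3: 30/3 = 10. Minimum is 7 at row 1 (w1 leaves); pivot element 3.
Divide row 1 by 3; eliminate column r from the other rows.
obj-row update in column w1: 0 − (-7)·(1/3) = 7/3.

7/3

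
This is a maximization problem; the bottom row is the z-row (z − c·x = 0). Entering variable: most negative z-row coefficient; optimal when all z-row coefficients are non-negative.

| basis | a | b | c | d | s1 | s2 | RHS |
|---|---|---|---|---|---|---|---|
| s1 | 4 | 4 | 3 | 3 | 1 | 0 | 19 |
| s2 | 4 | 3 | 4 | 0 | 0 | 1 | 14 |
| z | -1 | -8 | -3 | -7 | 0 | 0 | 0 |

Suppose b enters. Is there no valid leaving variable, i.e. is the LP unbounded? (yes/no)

Column b has positive entries in row(s) 1, 2, so the ratio test bounds it — not unbounded.

no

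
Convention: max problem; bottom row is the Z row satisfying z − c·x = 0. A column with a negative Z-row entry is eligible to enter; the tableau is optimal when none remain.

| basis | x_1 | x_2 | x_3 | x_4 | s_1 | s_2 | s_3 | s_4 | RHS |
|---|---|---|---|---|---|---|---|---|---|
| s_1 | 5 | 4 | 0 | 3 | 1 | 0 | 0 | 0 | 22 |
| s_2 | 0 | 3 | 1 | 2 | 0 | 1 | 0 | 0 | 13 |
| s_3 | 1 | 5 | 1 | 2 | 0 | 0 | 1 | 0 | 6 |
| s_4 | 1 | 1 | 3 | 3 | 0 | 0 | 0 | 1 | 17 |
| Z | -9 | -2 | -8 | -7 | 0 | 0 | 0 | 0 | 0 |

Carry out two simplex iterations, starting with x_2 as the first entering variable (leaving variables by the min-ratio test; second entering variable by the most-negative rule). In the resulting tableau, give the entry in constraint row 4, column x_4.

Ratio test on column x_2 — row 1: 22/4 = 11/2; row 2: 13/3 = 13/3; row 3: 6/5 = 6/5; row 4: 17/1 = 17. Minimum is 6/5 at row 3 (s_3 leaves); pivot element 5.
Divide row 3 by 5; eliminate column x_2 from the other rows.
Second iteration: most negative Z-row entry is -43/5 in column x_1, so x_1 enters.
Ratio test on column x_1 — row 1: (86/5)/(21/5) = 86/21; row 2: entry -3/5 ≤ 0; row 3: (6/5)/(1/5) = 6; row 4: (79/5)/(4/5) = 79/4. Minimum is 86/21 at row 1 (s_1 leaves); pivot element 21/5.
Divide row 1 by 21/5; eliminate column x_1 from the other rows.
After both pivots, the entry at constraint row 4, column x_4 is 7/3.

7/3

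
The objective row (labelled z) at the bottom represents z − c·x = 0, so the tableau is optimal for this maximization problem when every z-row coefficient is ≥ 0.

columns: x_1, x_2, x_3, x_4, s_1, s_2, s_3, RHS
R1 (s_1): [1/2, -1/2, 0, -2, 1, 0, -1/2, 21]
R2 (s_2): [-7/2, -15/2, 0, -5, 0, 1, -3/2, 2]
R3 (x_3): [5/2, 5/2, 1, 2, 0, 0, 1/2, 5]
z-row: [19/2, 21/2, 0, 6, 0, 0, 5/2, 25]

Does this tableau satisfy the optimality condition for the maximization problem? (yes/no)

yes

Every z-row coefficient is ≥ 0, so the tableau is optimal.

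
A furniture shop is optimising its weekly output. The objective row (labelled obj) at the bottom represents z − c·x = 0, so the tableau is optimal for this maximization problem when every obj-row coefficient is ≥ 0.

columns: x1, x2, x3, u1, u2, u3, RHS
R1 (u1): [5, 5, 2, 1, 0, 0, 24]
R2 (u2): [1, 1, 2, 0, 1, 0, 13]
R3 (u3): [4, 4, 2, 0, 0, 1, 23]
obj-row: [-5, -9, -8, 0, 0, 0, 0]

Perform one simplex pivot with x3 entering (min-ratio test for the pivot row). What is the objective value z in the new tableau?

52

Ratio test on column x3 — row 1: 24/2 = 12; row 2: 13/2 = 13/2; row 3: 23/2 = 23/2. Minimum is 13/2 at row 2 (u2 leaves); pivot element 2.
Pivot on row 2; the obj-row RHS becomes 0 − (-8)·(13/2) = 52.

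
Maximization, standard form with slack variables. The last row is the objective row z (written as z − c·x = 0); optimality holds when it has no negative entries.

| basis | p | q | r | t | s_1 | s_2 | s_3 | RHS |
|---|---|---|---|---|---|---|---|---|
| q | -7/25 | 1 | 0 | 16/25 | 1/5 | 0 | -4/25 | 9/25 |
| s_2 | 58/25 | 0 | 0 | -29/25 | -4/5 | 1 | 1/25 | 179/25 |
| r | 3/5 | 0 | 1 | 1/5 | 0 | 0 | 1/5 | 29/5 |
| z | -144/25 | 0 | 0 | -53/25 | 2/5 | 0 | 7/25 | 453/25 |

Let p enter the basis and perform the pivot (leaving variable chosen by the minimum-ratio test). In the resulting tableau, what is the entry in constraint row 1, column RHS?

Ratio test on column p — row 1: entry -7/25 ≤ 0; row 2: (179/25)/(58/25) = 179/58; row 3: (29/5)/(3/5) = 29/3. Minimum is 179/58 at row 2 (s_2 leaves); pivot element 58/25.
Divide row 2 by 58/25; eliminate column p from the other rows.
Row 1 update in column RHS: 9/25 − (-7/25)·(179/58) = 71/58.

71/58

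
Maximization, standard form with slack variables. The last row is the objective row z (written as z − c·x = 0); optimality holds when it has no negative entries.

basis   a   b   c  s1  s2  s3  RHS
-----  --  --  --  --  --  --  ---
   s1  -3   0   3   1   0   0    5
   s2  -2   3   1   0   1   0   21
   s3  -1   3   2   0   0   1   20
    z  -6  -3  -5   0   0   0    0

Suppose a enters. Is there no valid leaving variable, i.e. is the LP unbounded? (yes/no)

Every constraint-row entry in column a is ≤ 0, so increasing a is unbounded.

yes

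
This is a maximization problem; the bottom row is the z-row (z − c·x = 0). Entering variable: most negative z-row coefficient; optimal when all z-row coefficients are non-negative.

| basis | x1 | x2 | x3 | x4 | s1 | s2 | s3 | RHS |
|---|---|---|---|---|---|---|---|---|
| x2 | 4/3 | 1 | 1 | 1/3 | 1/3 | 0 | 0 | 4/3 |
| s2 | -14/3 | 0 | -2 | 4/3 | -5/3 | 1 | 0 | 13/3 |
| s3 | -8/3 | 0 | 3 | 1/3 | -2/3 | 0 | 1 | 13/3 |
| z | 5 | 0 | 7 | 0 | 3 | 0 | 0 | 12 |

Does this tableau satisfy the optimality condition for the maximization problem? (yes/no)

yes

Every z-row coefficient is ≥ 0, so the tableau is optimal.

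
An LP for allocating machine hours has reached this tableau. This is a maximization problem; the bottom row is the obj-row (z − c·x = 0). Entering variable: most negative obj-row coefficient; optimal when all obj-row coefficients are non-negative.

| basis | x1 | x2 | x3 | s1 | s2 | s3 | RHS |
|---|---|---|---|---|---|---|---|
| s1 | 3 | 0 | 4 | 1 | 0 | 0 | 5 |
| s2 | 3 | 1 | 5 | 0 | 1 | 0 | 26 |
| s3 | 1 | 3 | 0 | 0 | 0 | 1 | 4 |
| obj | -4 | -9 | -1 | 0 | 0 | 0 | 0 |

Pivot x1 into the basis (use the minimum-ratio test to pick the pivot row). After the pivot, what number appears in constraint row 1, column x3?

4/3

Ratio test on column x1 — row 1: 5/3 = 5/3; row 2: 26/3 = 26/3; row 3: 4/1 = 4. Minimum is 5/3 at row 1 (s1 leaves); pivot element 3.
Divide row 1 by 3; eliminate column x1 from the other rows.
In the new row 1, the x3 entry is the old entry divided by the pivot: 4/3 = 4/3.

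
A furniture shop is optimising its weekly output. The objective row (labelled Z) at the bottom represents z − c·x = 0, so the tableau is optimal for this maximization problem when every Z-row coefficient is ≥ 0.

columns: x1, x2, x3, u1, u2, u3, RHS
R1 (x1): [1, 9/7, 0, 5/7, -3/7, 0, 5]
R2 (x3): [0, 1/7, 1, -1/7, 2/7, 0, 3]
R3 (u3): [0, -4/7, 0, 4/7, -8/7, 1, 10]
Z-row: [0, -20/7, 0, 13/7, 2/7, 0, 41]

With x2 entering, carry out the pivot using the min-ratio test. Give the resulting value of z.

Ratio test on column x2 — row 1: 5/(9/7) = 35/9; row 2: 3/(1/7) = 21; row 3: entry -4/7 ≤ 0. Minimum is 35/9 at row 1 (x1 leaves); pivot element 9/7.
Pivot on row 1; the Z-row RHS becomes 41 − (-20/7)·(35/9) = 469/9.

469/9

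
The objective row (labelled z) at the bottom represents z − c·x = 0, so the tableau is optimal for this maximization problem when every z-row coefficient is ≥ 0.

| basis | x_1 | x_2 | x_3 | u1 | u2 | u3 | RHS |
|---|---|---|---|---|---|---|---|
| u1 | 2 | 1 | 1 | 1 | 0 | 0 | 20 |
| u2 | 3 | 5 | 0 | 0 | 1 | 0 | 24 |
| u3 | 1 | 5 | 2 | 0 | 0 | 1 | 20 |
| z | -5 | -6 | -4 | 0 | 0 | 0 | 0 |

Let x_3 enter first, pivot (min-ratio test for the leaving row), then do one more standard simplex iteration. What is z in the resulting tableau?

60

Ratio test on column x_3 — row 1: 20/1 = 20; row 2: entry 0 ≤ 0; row 3: 20/2 = 10. Minimum is 10 at row 3 (u3 leaves); pivot element 2.
Pivot on row 3; the z-row RHS becomes 0 − (-4)·10 = 40.
Next entering variable (most negative z-row entry -3): x_1.
Ratio test on column x_1 — row 1: 10/(3/2) = 20/3; row 2: 24/3 = 8; row 3: 10/(1/2) = 20. Minimum is 20/3 at row 1 (u1 leaves); pivot element 3/2.
After the second pivot the z-row RHS is 40 − (-3)·(20/3) = 60.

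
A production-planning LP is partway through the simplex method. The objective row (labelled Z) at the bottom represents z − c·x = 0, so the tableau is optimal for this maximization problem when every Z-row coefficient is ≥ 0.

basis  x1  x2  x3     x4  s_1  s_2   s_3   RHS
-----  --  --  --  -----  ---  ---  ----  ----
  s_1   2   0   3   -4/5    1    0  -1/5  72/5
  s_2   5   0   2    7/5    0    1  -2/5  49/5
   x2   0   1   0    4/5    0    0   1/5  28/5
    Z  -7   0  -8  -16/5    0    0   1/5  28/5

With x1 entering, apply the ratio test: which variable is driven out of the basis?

Column x1 entries and ratios — s_1: (72/5)/2 = 36/5; s_2: (49/5)/5 = 49/25; x2: 0 ≤ 0, skip.
Smallest ratio is 49/25 in the row of s_2, so s_2 leaves.

s_2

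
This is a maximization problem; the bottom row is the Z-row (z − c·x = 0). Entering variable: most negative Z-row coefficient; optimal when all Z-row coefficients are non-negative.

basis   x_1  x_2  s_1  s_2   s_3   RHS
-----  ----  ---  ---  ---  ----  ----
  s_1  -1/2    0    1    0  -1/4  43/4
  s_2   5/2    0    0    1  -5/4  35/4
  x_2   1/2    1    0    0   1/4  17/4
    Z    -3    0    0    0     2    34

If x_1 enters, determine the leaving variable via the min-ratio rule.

Column x_1 entries and ratios — s_1: -1/2 ≤ 0, skip; s_2: (35/4)/(5/2) = 7/2; x_2: (17/4)/(1/2) = 17/2.
Smallest ratio is 7/2 in the row of s_2, so s_2 leaves.

s_2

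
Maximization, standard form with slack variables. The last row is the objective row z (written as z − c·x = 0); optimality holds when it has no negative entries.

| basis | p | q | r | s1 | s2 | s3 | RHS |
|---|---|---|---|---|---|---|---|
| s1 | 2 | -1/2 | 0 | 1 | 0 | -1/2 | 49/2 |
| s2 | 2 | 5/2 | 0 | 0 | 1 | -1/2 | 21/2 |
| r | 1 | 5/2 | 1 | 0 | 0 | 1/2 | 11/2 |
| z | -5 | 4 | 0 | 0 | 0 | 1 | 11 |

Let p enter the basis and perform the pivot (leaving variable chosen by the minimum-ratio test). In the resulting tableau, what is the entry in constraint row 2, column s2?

Ratio test on column p — row 1: (49/2)/2 = 49/4; row 2: (21/2)/2 = 21/4; row 3: (11/2)/1 = 11/2. Minimum is 21/4 at row 2 (s2 leaves); pivot element 2.
Divide row 2 by 2; eliminate column p from the other rows.
In the new row 2, the s2 entry is the old entry divided by the pivot: 1/2 = 1/2.

1/2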